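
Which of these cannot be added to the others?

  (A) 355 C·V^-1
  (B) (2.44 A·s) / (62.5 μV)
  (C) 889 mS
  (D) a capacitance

(C)

Dimensions:
  (A) C·V⁻¹ = s·A·(J·C⁻¹)⁻¹ = kg⁻¹·m⁻²·s⁴·A²
  (B) [s·A] / [kg·m²·s⁻³·A⁻¹] = kg⁻¹·m⁻²·s⁴·A²
  (C) S = Ω⁻¹ = kg⁻¹·m⁻²·s³·A²
  (D) [capacitance] = kg⁻¹·m⁻²·s⁴·A²
All reduce to kg⁻¹·m⁻²·s⁴·A² except (C), which is kg⁻¹·m⁻²·s³·A².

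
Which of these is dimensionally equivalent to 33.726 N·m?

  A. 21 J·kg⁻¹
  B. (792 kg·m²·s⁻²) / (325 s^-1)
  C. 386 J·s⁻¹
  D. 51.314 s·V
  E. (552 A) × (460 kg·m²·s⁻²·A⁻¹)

E.

Reference: N·m = kg·m·s⁻²·m = kg·m²·s⁻².
Each option:
  A. J·kg⁻¹ = N·m·kg⁻¹ = m²·s⁻²
  B. [kg·m²·s⁻²] / [s⁻¹] = kg·m²·s⁻¹
  C. J·s⁻¹ = N·m·s⁻¹ = kg·m²·s⁻³
  D. V·s = J·C⁻¹·s = kg·m²·s⁻²·A⁻¹
  E. [A] · [kg·m²·s⁻²·A⁻¹] = kg·m²·s⁻²  ← same
Only E. matches kg·m²·s⁻².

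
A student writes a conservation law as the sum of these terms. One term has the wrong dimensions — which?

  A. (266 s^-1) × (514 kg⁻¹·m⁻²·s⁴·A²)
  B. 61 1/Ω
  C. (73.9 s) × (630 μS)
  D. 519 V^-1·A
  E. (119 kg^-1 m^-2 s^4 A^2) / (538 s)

C.

Expand each in SI base units:
  A. [s⁻¹] · [kg⁻¹·m⁻²·s⁴·A²] = kg⁻¹·m⁻²·s³·A²
  B. Ω⁻¹ = (V·A⁻¹)⁻¹ = kg⁻¹·m⁻²·s³·A²
  C. [s] · [kg⁻¹·m⁻²·s³·A²] = kg⁻¹·m⁻²·s⁴·A²
  D. A·V⁻¹ = A·(J·C⁻¹)⁻¹ = kg⁻¹·m⁻²·s³·A²
  E. [kg⁻¹·m⁻²·s⁴·A²] / [s] = kg⁻¹·m⁻²·s³·A²
All reduce to kg⁻¹·m⁻²·s³·A² except C., which is kg⁻¹·m⁻²·s⁴·A².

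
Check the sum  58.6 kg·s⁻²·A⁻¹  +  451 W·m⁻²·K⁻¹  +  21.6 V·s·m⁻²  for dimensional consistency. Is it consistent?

No

In SI base units:
  58.6 kg·s⁻²·A⁻¹:  kg·s⁻²·A⁻¹
  451 W·m⁻²·K⁻¹:  W·m⁻²·K⁻¹ = J·s⁻¹·m⁻²·K⁻¹ = kg·s⁻³·K⁻¹
  21.6 V·s·m⁻²:  V·s·m⁻² = J·C⁻¹·s·m⁻² = kg·s⁻²·A⁻¹
The terms do not share a single dimension (kg·s⁻²·A⁻¹ vs kg·s⁻³·K⁻¹).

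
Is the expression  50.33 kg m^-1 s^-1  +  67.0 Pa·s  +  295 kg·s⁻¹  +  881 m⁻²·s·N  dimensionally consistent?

Dimensions:
  50.33 kg m^-1 s^-1:  kg·m⁻¹·s⁻¹
  67.0 Pa·s:  Pa·s = N·m⁻²·s = kg·m⁻¹·s⁻¹
  295 kg·s⁻¹:  kg·s⁻¹
  881 m⁻²·s·N:  N·s·m⁻² = kg·m·s⁻²·s·m⁻² = kg·m⁻¹·s⁻¹
The terms do not share a single dimension (kg·m⁻¹·s⁻¹ vs kg·s⁻¹).

No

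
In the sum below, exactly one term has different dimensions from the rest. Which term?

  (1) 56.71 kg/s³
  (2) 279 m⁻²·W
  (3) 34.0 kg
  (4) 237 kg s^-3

(3)

Reduce each to base SI dimensions:
  (1) kg·s⁻³
  (2) W·m⁻² = J·s⁻¹·m⁻² = kg·s⁻³
  (3) kg
  (4) kg·s⁻³
All reduce to kg·s⁻³ except (3), which is kg.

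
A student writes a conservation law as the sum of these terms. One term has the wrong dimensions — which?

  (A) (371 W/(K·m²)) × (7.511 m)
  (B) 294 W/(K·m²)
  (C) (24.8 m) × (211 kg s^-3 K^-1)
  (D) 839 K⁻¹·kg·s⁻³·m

(B)

In SI base units:
  (A) [kg·s⁻³·K⁻¹] · [m] = kg·m·s⁻³·K⁻¹
  (B) W·m⁻²·K⁻¹ = J·s⁻¹·m⁻²·K⁻¹ = kg·s⁻³·K⁻¹
  (C) [m] · [kg·s⁻³·K⁻¹] = kg·m·s⁻³·K⁻¹
  (D) kg·m·s⁻³·K⁻¹
All reduce to kg·m·s⁻³·K⁻¹ except (B), which is kg·s⁻³·K⁻¹.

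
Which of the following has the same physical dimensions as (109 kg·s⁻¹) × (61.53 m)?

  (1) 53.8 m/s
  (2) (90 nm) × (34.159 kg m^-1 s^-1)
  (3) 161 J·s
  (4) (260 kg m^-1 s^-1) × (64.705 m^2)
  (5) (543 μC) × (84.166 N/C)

Reference: [kg·s⁻¹] · [m] = kg·m·s⁻¹.
Each option:
  (1) m·s⁻¹
  (2) [m] · [kg·m⁻¹·s⁻¹] = kg·s⁻¹
  (3) J·s = N·m·s = kg·m²·s⁻¹
  (4) [kg·m⁻¹·s⁻¹] · [m²] = kg·m·s⁻¹  ← same
  (5) [s·A] · [kg·m·s⁻³·A⁻¹] = kg·m·s⁻²
Only (4) matches kg·m·s⁻¹.

(4)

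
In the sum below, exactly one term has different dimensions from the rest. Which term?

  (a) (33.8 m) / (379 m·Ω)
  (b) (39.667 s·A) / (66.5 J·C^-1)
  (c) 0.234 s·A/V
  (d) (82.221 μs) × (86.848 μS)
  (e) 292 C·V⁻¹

(a)

Reduce each to base SI dimensions:
  (a) [m] / [kg·m³·s⁻³·A⁻²] = kg⁻¹·m⁻²·s³·A²
  (b) [s·A] / [kg·m²·s⁻³·A⁻¹] = kg⁻¹·m⁻²·s⁴·A²
  (c) A·s·V⁻¹ = A·s·(J·C⁻¹)⁻¹ = kg⁻¹·m⁻²·s⁴·A²
  (d) [s] · [kg⁻¹·m⁻²·s³·A²] = kg⁻¹·m⁻²·s⁴·A²
  (e) C·V⁻¹ = s·A·(J·C⁻¹)⁻¹ = kg⁻¹·m⁻²·s⁴·A²
All reduce to kg⁻¹·m⁻²·s⁴·A² except (a), which is kg⁻¹·m⁻²·s³·A².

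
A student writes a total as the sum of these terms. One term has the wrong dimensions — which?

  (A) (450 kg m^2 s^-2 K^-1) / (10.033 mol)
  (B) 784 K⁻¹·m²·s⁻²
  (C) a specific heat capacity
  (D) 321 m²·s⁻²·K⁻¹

In SI base units:
  (A) [kg·m²·s⁻²·K⁻¹] / [mol] = kg·m²·s⁻²·K⁻¹·mol⁻¹
  (B) m²·s⁻²·K⁻¹
  (C) [specific heat capacity] = m²·s⁻²·K⁻¹
  (D) m²·s⁻²·K⁻¹
All reduce to m²·s⁻²·K⁻¹ except (A), which is kg·m²·s⁻²·K⁻¹·mol⁻¹.

(A)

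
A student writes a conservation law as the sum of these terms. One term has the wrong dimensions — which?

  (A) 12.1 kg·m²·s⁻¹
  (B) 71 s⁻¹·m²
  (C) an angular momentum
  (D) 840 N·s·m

(B)

Reduce each to base SI dimensions:
  (A) kg·m²·s⁻¹
  (B) m²·s⁻¹
  (C) [angular momentum] = kg·m²·s⁻¹
  (D) N·m·s = kg·m·s⁻²·m·s = kg·m²·s⁻¹
All reduce to kg·m²·s⁻¹ except (B), which is m²·s⁻¹.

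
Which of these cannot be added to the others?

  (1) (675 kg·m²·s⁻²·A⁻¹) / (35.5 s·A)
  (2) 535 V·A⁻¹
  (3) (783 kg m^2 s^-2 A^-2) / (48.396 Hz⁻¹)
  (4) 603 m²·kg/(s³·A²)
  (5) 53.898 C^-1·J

Expand each in SI base units:
  (1) [kg·m²·s⁻²·A⁻¹] / [s·A] = kg·m²·s⁻³·A⁻²
  (2) V·A⁻¹ = J·C⁻¹·A⁻¹ = kg·m²·s⁻³·A⁻²
  (3) [kg·m²·s⁻²·A⁻²] / [s] = kg·m²·s⁻³·A⁻²
  (4) kg·m²·s⁻³·A⁻²
  (5) J·C⁻¹ = N·m·(s·A)⁻¹ = kg·m²·s⁻³·A⁻¹
All reduce to kg·m²·s⁻³·A⁻² except (5), which is kg·m²·s⁻³·A⁻¹.

(5)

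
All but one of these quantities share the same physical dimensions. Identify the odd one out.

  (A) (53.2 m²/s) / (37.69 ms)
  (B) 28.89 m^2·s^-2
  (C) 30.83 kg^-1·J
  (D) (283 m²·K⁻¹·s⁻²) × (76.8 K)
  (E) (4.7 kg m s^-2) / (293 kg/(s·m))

(E)

Reduce each to base SI dimensions:
  (A) [m²·s⁻¹] / [s] = m²·s⁻²
  (B) m²·s⁻²
  (C) J·kg⁻¹ = N·m·kg⁻¹ = m²·s⁻²
  (D) [m²·s⁻²·K⁻¹] · [K] = m²·s⁻²
  (E) [kg·m·s⁻²] / [kg·m⁻¹·s⁻¹] = m²·s⁻¹
All reduce to m²·s⁻² except (E), which is m²·s⁻¹.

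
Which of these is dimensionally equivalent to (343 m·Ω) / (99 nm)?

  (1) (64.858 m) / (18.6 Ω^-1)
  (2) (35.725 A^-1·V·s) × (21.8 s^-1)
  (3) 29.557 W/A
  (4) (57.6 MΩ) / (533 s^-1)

Reference: [kg·m³·s⁻³·A⁻²] / [m] = kg·m²·s⁻³·A⁻².
Each option:
  (1) [m] / [kg⁻¹·m⁻²·s³·A²] = kg·m³·s⁻³·A⁻²
  (2) [kg·m²·s⁻²·A⁻²] · [s⁻¹] = kg·m²·s⁻³·A⁻²  ← same
  (3) W·A⁻¹ = J·s⁻¹·A⁻¹ = kg·m²·s⁻³·A⁻¹
  (4) [kg·m²·s⁻³·A⁻²] / [s⁻¹] = kg·m²·s⁻²·A⁻²
Only (2) matches kg·m²·s⁻³·A⁻².

(2)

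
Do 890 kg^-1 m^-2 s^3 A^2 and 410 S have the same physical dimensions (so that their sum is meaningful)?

Expand each in SI base units:
  890 kg^-1 m^-2 s^3 A^2:  kg⁻¹·m⁻²·s³·A²
  410 S:  S = Ω⁻¹ = kg⁻¹·m⁻²·s³·A²
Both are kg⁻¹·m⁻²·s³·A², so they have the same dimensions and can be added.

Yes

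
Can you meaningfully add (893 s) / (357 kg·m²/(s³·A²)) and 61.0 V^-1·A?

No

Dimensions:
  (893 s) / (357 kg·m²/(s³·A²)):  [s] / [kg·m²·s⁻³·A⁻²] = kg⁻¹·m⁻²·s⁴·A²
  61.0 V^-1·A:  A·V⁻¹ = A·(J·C⁻¹)⁻¹ = kg⁻¹·m⁻²·s³·A²
kg⁻¹·m⁻²·s⁴·A² ≠ kg⁻¹·m⁻²·s³·A², so they cannot be added.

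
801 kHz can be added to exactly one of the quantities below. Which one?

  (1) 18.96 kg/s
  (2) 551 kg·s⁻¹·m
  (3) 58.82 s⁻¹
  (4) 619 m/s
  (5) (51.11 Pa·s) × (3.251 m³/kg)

(3)

Reference: Hz = s⁻¹.
Each option:
  (1) kg·s⁻¹
  (2) kg·m·s⁻¹
  (3) s⁻¹  ← same
  (4) m·s⁻¹
  (5) [kg·m⁻¹·s⁻¹] · [kg⁻¹·m³] = m²·s⁻¹
Only (3) matches s⁻¹.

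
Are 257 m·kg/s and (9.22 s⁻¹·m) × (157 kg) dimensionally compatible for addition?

Yes

Expand each in SI base units:
  257 m·kg/s:  kg·m·s⁻¹
  (9.22 s⁻¹·m) × (157 kg):  [m·s⁻¹] · [kg] = kg·m·s⁻¹
Both are kg·m·s⁻¹, so they have the same dimensions and can be added.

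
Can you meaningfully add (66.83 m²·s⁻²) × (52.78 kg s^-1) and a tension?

Dimensions:
  (66.83 m²·s⁻²) × (52.78 kg s^-1):  [m²·s⁻²] · [kg·s⁻¹] = kg·m²·s⁻³
  a tension:  [tension] = kg·m·s⁻²
kg·m²·s⁻³ ≠ kg·m·s⁻², so they cannot be added.

No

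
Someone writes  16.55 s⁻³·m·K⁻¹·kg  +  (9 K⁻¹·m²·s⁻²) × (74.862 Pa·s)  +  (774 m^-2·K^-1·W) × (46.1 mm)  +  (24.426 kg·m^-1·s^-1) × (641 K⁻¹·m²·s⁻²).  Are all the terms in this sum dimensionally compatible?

Reduce each to base SI dimensions:
  16.55 s⁻³·m·K⁻¹·kg:  kg·m·s⁻³·K⁻¹
  (9 K⁻¹·m²·s⁻²) × (74.862 Pa·s):  [m²·s⁻²·K⁻¹] · [kg·m⁻¹·s⁻¹] = kg·m·s⁻³·K⁻¹
  (774 m^-2·K^-1·W) × (46.1 mm):  [kg·s⁻³·K⁻¹] · [m] = kg·m·s⁻³·K⁻¹
  (24.426 kg·m^-1·s^-1) × (641 K⁻¹·m²·s⁻²):  [kg·m⁻¹·s⁻¹] · [m²·s⁻²·K⁻¹] = kg·m·s⁻³·K⁻¹
Every term reduces to kg·m·s⁻³·K⁻¹.

Yes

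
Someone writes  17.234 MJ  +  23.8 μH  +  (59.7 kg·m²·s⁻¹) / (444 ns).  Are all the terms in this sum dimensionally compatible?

No

In SI base units:
  17.234 MJ:  J = N·m = kg·m²·s⁻²
  23.8 μH:  H = V·s·A⁻¹ = kg·m²·s⁻²·A⁻²
  (59.7 kg·m²·s⁻¹) / (444 ns):  [kg·m²·s⁻¹] / [s] = kg·m²·s⁻²
The terms do not share a single dimension (kg·m²·s⁻² vs kg·m²·s⁻²·A⁻²).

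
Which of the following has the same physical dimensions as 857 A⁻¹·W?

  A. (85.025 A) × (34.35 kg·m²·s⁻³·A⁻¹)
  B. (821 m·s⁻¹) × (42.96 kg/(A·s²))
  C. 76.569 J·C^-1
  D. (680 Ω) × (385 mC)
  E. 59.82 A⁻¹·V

C.

Reference: W·A⁻¹ = J·s⁻¹·A⁻¹ = kg·m²·s⁻³·A⁻¹.
Each option:
  A. [A] · [kg·m²·s⁻³·A⁻¹] = kg·m²·s⁻³
  B. [m·s⁻¹] · [kg·s⁻²·A⁻¹] = kg·m·s⁻³·A⁻¹
  C. J·C⁻¹ = N·m·(s·A)⁻¹ = kg·m²·s⁻³·A⁻¹  ← same
  D. [kg·m²·s⁻³·A⁻²] · [s·A] = kg·m²·s⁻²·A⁻¹
  E. V·A⁻¹ = J·C⁻¹·A⁻¹ = kg·m²·s⁻³·A⁻²
Only C. matches kg·m²·s⁻³·A⁻¹.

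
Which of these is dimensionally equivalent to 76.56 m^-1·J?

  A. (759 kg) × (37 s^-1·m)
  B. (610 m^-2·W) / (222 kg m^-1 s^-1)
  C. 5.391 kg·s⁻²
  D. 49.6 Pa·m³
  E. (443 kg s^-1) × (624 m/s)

E.

Reference: J·m⁻¹ = N·m·m⁻¹ = kg·m·s⁻².
Each option:
  A. [kg] · [m·s⁻¹] = kg·m·s⁻¹
  B. [kg·s⁻³] / [kg·m⁻¹·s⁻¹] = m·s⁻²
  C. kg·s⁻²
  D. Pa·m³ = N·m⁻²·m³ = kg·m²·s⁻²
  E. [kg·s⁻¹] · [m·s⁻¹] = kg·m·s⁻²  ← same
Only E. matches kg·m·s⁻².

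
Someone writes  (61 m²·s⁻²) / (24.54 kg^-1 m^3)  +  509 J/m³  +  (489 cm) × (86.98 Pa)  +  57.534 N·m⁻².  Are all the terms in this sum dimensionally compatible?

No

Dimensions:
  (61 m²·s⁻²) / (24.54 kg^-1 m^3):  [m²·s⁻²] / [kg⁻¹·m³] = kg·m⁻¹·s⁻²
  509 J/m³:  J·m⁻³ = N·m·m⁻³ = kg·m⁻¹·s⁻²
  (489 cm) × (86.98 Pa):  [m] · [kg·m⁻¹·s⁻²] = kg·s⁻²
  57.534 N·m⁻²:  N·m⁻² = kg·m·s⁻²·m⁻² = kg·m⁻¹·s⁻²
The terms do not share a single dimension (kg·m⁻¹·s⁻² vs kg·s⁻²).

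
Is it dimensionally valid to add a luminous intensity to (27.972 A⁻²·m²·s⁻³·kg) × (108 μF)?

No

Work out the base dimensions of each:
  a luminous intensity:  [luminous intensity] = cd
  (27.972 A⁻²·m²·s⁻³·kg) × (108 μF):  [kg·m²·s⁻³·A⁻²] · [kg⁻¹·m⁻²·s⁴·A²] = s
cd ≠ s, so they cannot be added.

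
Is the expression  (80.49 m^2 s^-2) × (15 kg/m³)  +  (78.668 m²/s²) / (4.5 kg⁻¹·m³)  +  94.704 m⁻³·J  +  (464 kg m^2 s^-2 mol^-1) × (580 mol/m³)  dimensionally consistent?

Yes

Expand each in SI base units:
  (80.49 m^2 s^-2) × (15 kg/m³):  [m²·s⁻²] · [kg·m⁻³] = kg·m⁻¹·s⁻²
  (78.668 m²/s²) / (4.5 kg⁻¹·m³):  [m²·s⁻²] / [kg⁻¹·m³] = kg·m⁻¹·s⁻²
  94.704 m⁻³·J:  J·m⁻³ = N·m·m⁻³ = kg·m⁻¹·s⁻²
  (464 kg m^2 s^-2 mol^-1) × (580 mol/m³):  [kg·m²·s⁻²·mol⁻¹] · [m⁻³·mol] = kg·m⁻¹·s⁻²
Every term reduces to kg·m⁻¹·s⁻².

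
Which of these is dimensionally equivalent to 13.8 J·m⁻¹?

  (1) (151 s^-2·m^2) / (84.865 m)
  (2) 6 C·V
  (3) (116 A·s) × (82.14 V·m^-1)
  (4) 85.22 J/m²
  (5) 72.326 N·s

Reference: J·m⁻¹ = N·m·m⁻¹ = kg·m·s⁻².
Each option:
  (1) [m²·s⁻²] / [m] = m·s⁻²
  (2) C·V = s·A·J·C⁻¹ = kg·m²·s⁻²
  (3) [s·A] · [kg·m·s⁻³·A⁻¹] = kg·m·s⁻²  ← same
  (4) J·m⁻² = N·m·m⁻² = kg·s⁻²
  (5) N·s = kg·m·s⁻²·s = kg·m·s⁻¹
Only (3) matches kg·m·s⁻².

(3)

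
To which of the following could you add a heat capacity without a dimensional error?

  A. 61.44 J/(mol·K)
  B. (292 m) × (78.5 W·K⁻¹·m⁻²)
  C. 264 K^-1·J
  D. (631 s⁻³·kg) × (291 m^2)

C.

Reference: [heat capacity] = kg·m²·s⁻²·K⁻¹.
Each option:
  A. J·mol⁻¹·K⁻¹ = N·m·mol⁻¹·K⁻¹ = kg·m²·s⁻²·K⁻¹·mol⁻¹
  B. [m] · [kg·s⁻³·K⁻¹] = kg·m·s⁻³·K⁻¹
  C. J·K⁻¹ = N·m·K⁻¹ = kg·m²·s⁻²·K⁻¹  ← same
  D. [kg·s⁻³] · [m²] = kg·m²·s⁻³
Only C. matches kg·m²·s⁻²·K⁻¹.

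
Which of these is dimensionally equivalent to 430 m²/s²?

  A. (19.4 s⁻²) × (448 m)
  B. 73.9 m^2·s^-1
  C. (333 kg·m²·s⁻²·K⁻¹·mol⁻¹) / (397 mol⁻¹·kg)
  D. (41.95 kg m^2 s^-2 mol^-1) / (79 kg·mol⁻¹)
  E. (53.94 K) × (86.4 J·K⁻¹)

Reference: m²·s⁻².
Each option:
  A. [s⁻²] · [m] = m·s⁻²
  B. m²·s⁻¹
  C. [kg·m²·s⁻²·K⁻¹·mol⁻¹] / [kg·mol⁻¹] = m²·s⁻²·K⁻¹
  D. [kg·m²·s⁻²·mol⁻¹] / [kg·mol⁻¹] = m²·s⁻²  ← same
  E. [K] · [kg·m²·s⁻²·K⁻¹] = kg·m²·s⁻²
Only D. matches m²·s⁻².

D.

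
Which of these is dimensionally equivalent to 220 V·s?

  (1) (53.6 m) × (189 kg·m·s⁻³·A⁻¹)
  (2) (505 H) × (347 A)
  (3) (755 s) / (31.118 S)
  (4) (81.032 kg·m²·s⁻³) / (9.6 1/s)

Reference: V·s = J·C⁻¹·s = kg·m²·s⁻²·A⁻¹.
Each option:
  (1) [m] · [kg·m·s⁻³·A⁻¹] = kg·m²·s⁻³·A⁻¹
  (2) [kg·m²·s⁻²·A⁻²] · [A] = kg·m²·s⁻²·A⁻¹  ← same
  (3) [s] / [kg⁻¹·m⁻²·s³·A²] = kg·m²·s⁻²·A⁻²
  (4) [kg·m²·s⁻³] / [s⁻¹] = kg·m²·s⁻²
Only (2) matches kg·m²·s⁻²·A⁻¹.

(2)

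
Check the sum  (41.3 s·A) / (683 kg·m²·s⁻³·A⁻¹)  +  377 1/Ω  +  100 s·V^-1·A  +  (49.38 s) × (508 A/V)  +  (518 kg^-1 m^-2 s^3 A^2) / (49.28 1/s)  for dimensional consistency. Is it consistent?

No

Dimensions:
  (41.3 s·A) / (683 kg·m²·s⁻³·A⁻¹):  [s·A] / [kg·m²·s⁻³·A⁻¹] = kg⁻¹·m⁻²·s⁴·A²
  377 1/Ω:  Ω⁻¹ = (V·A⁻¹)⁻¹ = kg⁻¹·m⁻²·s³·A²
  100 s·V^-1·A:  A·s·V⁻¹ = A·s·(J·C⁻¹)⁻¹ = kg⁻¹·m⁻²·s⁴·A²
  (49.38 s) × (508 A/V):  [s] · [kg⁻¹·m⁻²·s³·A²] = kg⁻¹·m⁻²·s⁴·A²
  (518 kg^-1 m^-2 s^3 A^2) / (49.28 1/s):  [kg⁻¹·m⁻²·s³·A²] / [s⁻¹] = kg⁻¹·m⁻²·s⁴·A²
The terms do not share a single dimension (kg⁻¹·m⁻²·s³·A² vs kg⁻¹·m⁻²·s⁴·A²).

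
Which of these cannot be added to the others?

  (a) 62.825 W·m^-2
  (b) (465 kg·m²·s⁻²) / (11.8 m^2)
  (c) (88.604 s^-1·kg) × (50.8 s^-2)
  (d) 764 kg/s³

(b)

Dimensions:
  (a) W·m⁻² = J·s⁻¹·m⁻² = kg·s⁻³
  (b) [kg·m²·s⁻²] / [m²] = kg·s⁻²
  (c) [kg·s⁻¹] · [s⁻²] = kg·s⁻³
  (d) kg·s⁻³
All reduce to kg·s⁻³ except (b), which is kg·s⁻².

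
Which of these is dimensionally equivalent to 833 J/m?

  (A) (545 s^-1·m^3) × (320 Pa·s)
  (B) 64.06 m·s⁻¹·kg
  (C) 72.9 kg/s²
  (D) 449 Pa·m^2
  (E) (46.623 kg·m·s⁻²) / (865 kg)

(D)

Reference: J·m⁻¹ = N·m·m⁻¹ = kg·m·s⁻².
Each option:
  (A) [m³·s⁻¹] · [kg·m⁻¹·s⁻¹] = kg·m²·s⁻²
  (B) kg·m·s⁻¹
  (C) kg·s⁻²
  (D) Pa·m² = N·m⁻²·m² = kg·m·s⁻²  ← same
  (E) [kg·m·s⁻²] / [kg] = m·s⁻²
Only (D) matches kg·m·s⁻².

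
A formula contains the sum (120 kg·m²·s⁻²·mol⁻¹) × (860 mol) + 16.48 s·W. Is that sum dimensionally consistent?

Yes

Expand each in SI base units:
  (120 kg·m²·s⁻²·mol⁻¹) × (860 mol):  [kg·m²·s⁻²·mol⁻¹] · [mol] = kg·m²·s⁻²
  16.48 s·W:  W·s = J·s⁻¹·s = kg·m²·s⁻²
Both are kg·m²·s⁻², so they have the same dimensions and can be added.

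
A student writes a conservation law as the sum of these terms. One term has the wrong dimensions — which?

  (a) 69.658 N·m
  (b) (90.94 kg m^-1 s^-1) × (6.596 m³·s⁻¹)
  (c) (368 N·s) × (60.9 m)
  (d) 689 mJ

Work out the base dimensions of each:
  (a) N·m = kg·m·s⁻²·m = kg·m²·s⁻²
  (b) [kg·m⁻¹·s⁻¹] · [m³·s⁻¹] = kg·m²·s⁻²
  (c) [kg·m·s⁻¹] · [m] = kg·m²·s⁻¹
  (d) J = N·m = kg·m²·s⁻²
All reduce to kg·m²·s⁻² except (c), which is kg·m²·s⁻¹.

(c)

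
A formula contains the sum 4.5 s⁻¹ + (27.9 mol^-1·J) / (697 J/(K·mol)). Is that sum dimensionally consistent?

No

In SI base units:
  4.5 s⁻¹:  s⁻¹
  (27.9 mol^-1·J) / (697 J/(K·mol)):  [kg·m²·s⁻²·mol⁻¹] / [kg·m²·s⁻²·K⁻¹·mol⁻¹] = K
s⁻¹ ≠ K, so they cannot be added.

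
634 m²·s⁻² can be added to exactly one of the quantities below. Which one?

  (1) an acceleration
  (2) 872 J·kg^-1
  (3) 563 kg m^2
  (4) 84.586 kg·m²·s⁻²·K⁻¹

(2)

Reference: m²·s⁻².
Each option:
  (1) [acceleration] = m·s⁻²
  (2) J·kg⁻¹ = N·m·kg⁻¹ = m²·s⁻²  ← same
  (3) kg·m²
  (4) kg·m²·s⁻²·K⁻¹
Only (2) matches m²·s⁻².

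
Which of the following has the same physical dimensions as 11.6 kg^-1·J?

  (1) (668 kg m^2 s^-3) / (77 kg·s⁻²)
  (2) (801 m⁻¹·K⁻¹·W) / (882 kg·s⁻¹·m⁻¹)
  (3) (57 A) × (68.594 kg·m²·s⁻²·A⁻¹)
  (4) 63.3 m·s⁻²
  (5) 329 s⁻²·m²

(5)

Reference: J·kg⁻¹ = N·m·kg⁻¹ = m²·s⁻².
Each option:
  (1) [kg·m²·s⁻³] / [kg·s⁻²] = m²·s⁻¹
  (2) [kg·m·s⁻³·K⁻¹] / [kg·m⁻¹·s⁻¹] = m²·s⁻²·K⁻¹
  (3) [A] · [kg·m²·s⁻²·A⁻¹] = kg·m²·s⁻²
  (4) m·s⁻²
  (5) m²·s⁻²  ← same
Only (5) matches m²·s⁻².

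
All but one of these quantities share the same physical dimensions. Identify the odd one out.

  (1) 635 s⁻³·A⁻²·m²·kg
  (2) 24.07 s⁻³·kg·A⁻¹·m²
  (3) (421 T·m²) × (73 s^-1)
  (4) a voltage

(1)

Expand each in SI base units:
  (1) kg·m²·s⁻³·A⁻²
  (2) kg·m²·s⁻³·A⁻¹
  (3) [kg·m²·s⁻²·A⁻¹] · [s⁻¹] = kg·m²·s⁻³·A⁻¹
  (4) [voltage] = kg·m²·s⁻³·A⁻¹
All reduce to kg·m²·s⁻³·A⁻¹ except (1), which is kg·m²·s⁻³·A⁻².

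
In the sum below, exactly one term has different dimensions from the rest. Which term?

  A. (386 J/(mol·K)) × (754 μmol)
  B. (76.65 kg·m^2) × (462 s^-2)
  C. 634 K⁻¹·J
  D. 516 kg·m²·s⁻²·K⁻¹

Dimensions:
  A. [kg·m²·s⁻²·K⁻¹·mol⁻¹] · [mol] = kg·m²·s⁻²·K⁻¹
  B. [kg·m²] · [s⁻²] = kg·m²·s⁻²
  C. J·K⁻¹ = N·m·K⁻¹ = kg·m²·s⁻²·K⁻¹
  D. kg·m²·s⁻²·K⁻¹
All reduce to kg·m²·s⁻²·K⁻¹ except B., which is kg·m²·s⁻².

B.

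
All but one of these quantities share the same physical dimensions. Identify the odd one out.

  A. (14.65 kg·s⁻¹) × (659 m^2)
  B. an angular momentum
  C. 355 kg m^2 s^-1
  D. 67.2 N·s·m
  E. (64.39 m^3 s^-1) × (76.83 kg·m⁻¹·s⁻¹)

E.

Expand each in SI base units:
  A. [kg·s⁻¹] · [m²] = kg·m²·s⁻¹
  B. [angular momentum] = kg·m²·s⁻¹
  C. kg·m²·s⁻¹
  D. N·m·s = kg·m·s⁻²·m·s = kg·m²·s⁻¹
  E. [m³·s⁻¹] · [kg·m⁻¹·s⁻¹] = kg·m²·s⁻²
All reduce to kg·m²·s⁻¹ except E., which is kg·m²·s⁻².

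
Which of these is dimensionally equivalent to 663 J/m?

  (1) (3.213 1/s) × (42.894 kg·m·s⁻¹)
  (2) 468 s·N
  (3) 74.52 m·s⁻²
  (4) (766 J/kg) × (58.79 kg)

Reference: J·m⁻¹ = N·m·m⁻¹ = kg·m·s⁻².
Each option:
  (1) [s⁻¹] · [kg·m·s⁻¹] = kg·m·s⁻²  ← same
  (2) N·s = kg·m·s⁻²·s = kg·m·s⁻¹
  (3) m·s⁻²
  (4) [m²·s⁻²] · [kg] = kg·m²·s⁻²
Only (1) matches kg·m·s⁻².

(1)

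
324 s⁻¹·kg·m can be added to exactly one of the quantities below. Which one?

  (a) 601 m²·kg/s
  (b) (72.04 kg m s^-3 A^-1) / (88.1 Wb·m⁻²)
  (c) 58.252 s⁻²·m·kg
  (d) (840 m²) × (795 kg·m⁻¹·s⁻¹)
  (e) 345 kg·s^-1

(d)

Reference: kg·m·s⁻¹.
Each option:
  (a) kg·m²·s⁻¹
  (b) [kg·m·s⁻³·A⁻¹] / [kg·s⁻²·A⁻¹] = m·s⁻¹
  (c) kg·m·s⁻²
  (d) [m²] · [kg·m⁻¹·s⁻¹] = kg·m·s⁻¹  ← same
  (e) kg·s⁻¹
Only (d) matches kg·m·s⁻¹.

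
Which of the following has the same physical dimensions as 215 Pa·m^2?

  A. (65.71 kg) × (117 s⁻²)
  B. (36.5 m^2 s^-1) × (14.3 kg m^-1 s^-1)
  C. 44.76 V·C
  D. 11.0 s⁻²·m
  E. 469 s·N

Reference: Pa·m² = N·m⁻²·m² = kg·m·s⁻².
Each option:
  A. [kg] · [s⁻²] = kg·s⁻²
  B. [m²·s⁻¹] · [kg·m⁻¹·s⁻¹] = kg·m·s⁻²  ← same
  C. C·V = s·A·J·C⁻¹ = kg·m²·s⁻²
  D. m·s⁻²
  E. N·s = kg·m·s⁻²·s = kg·m·s⁻¹
Only B. matches kg·m·s⁻².

B.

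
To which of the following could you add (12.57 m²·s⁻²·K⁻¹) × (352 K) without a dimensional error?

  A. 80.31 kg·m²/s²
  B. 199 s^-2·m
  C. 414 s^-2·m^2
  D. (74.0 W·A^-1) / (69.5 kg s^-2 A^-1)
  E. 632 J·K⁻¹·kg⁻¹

Reference: [m²·s⁻²·K⁻¹] · [K] = m²·s⁻².
Each option:
  A. kg·m²·s⁻²
  B. m·s⁻²
  C. m²·s⁻²  ← same
  D. [kg·m²·s⁻³·A⁻¹] / [kg·s⁻²·A⁻¹] = m²·s⁻¹
  E. J·kg⁻¹·K⁻¹ = N·m·kg⁻¹·K⁻¹ = m²·s⁻²·K⁻¹
Only C. matches m²·s⁻².

C.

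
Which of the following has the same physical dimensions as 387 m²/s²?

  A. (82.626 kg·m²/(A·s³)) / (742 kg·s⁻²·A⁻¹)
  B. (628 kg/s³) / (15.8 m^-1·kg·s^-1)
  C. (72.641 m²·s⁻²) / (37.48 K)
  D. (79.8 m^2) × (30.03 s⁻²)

Reference: m²·s⁻².
Each option:
  A. [kg·m²·s⁻³·A⁻¹] / [kg·s⁻²·A⁻¹] = m²·s⁻¹
  B. [kg·s⁻³] / [kg·m⁻¹·s⁻¹] = m·s⁻²
  C. [m²·s⁻²] / [K] = m²·s⁻²·K⁻¹
  D. [m²] · [s⁻²] = m²·s⁻²  ← same
Only D. matches m²·s⁻².

D.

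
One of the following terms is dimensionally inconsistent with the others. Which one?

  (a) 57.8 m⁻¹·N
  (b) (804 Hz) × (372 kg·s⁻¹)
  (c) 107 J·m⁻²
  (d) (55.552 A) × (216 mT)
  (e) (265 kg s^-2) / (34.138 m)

Expand each in SI base units:
  (a) N·m⁻¹ = kg·m·s⁻²·m⁻¹ = kg·s⁻²
  (b) [s⁻¹] · [kg·s⁻¹] = kg·s⁻²
  (c) J·m⁻² = N·m·m⁻² = kg·s⁻²
  (d) [A] · [kg·s⁻²·A⁻¹] = kg·s⁻²
  (e) [kg·s⁻²] / [m] = kg·m⁻¹·s⁻²
All reduce to kg·s⁻² except (e), which is kg·m⁻¹·s⁻².

(e)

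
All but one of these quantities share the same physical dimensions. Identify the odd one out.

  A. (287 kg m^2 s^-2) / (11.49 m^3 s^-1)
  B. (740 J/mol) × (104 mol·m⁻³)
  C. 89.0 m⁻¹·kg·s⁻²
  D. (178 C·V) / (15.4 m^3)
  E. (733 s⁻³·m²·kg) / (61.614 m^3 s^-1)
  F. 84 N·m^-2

A.

In SI base units:
  A. [kg·m²·s⁻²] / [m³·s⁻¹] = kg·m⁻¹·s⁻¹
  B. [kg·m²·s⁻²·mol⁻¹] · [m⁻³·mol] = kg·m⁻¹·s⁻²
  C. kg·m⁻¹·s⁻²
  D. [kg·m²·s⁻²] / [m³] = kg·m⁻¹·s⁻²
  E. [kg·m²·s⁻³] / [m³·s⁻¹] = kg·m⁻¹·s⁻²
  F. N·m⁻² = kg·m·s⁻²·m⁻² = kg·m⁻¹·s⁻²
All reduce to kg·m⁻¹·s⁻² except A., which is kg·m⁻¹·s⁻¹.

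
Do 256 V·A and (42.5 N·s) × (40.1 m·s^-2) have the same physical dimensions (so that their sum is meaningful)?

Yes

Work out the base dimensions of each:
  256 V·A:  V·A = J·C⁻¹·A = kg·m²·s⁻³
  (42.5 N·s) × (40.1 m·s^-2):  [kg·m·s⁻¹] · [m·s⁻²] = kg·m²·s⁻³
Both are kg·m²·s⁻³, so they have the same dimensions and can be added.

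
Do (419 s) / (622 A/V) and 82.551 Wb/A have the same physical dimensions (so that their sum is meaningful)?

In SI base units:
  (419 s) / (622 A/V):  [s] / [kg⁻¹·m⁻²·s³·A²] = kg·m²·s⁻²·A⁻²
  82.551 Wb/A:  Wb·A⁻¹ = V·s·A⁻¹ = kg·m²·s⁻²·A⁻²
Both are kg·m²·s⁻²·A⁻², so they have the same dimensions and can be added.

Yes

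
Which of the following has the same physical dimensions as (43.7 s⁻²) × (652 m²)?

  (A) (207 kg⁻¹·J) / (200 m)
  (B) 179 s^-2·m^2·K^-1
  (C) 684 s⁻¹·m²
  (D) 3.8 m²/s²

(D)

Reference: [s⁻²] · [m²] = m²·s⁻².
Each option:
  (A) [m²·s⁻²] / [m] = m·s⁻²
  (B) m²·s⁻²·K⁻¹
  (C) m²·s⁻¹
  (D) m²·s⁻²  ← same
Only (D) matches m²·s⁻².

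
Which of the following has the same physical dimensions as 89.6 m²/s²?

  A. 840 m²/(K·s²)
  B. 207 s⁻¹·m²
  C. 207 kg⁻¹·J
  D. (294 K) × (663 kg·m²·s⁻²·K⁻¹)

Reference: m²·s⁻².
Each option:
  A. m²·s⁻²·K⁻¹
  B. m²·s⁻¹
  C. J·kg⁻¹ = N·m·kg⁻¹ = m²·s⁻²  ← same
  D. [K] · [kg·m²·s⁻²·K⁻¹] = kg·m²·s⁻²
Only C. matches m²·s⁻².

C.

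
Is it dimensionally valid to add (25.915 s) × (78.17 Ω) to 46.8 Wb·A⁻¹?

Yes

Reduce each to base SI dimensions:
  (25.915 s) × (78.17 Ω):  [s] · [kg·m²·s⁻³·A⁻²] = kg·m²·s⁻²·A⁻²
  46.8 Wb·A⁻¹:  Wb·A⁻¹ = V·s·A⁻¹ = kg·m²·s⁻²·A⁻²
Both are kg·m²·s⁻²·A⁻², so they have the same dimensions and can be added.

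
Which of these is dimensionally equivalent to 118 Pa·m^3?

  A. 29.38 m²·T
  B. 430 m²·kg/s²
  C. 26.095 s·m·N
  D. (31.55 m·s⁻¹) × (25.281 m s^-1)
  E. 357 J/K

B.

Reference: Pa·m³ = N·m⁻²·m³ = kg·m²·s⁻².
Each option:
  A. T·m² = Wb·m⁻²·m² = kg·m²·s⁻²·A⁻¹
  B. kg·m²·s⁻²  ← same
  C. N·m·s = kg·m·s⁻²·m·s = kg·m²·s⁻¹
  D. [m·s⁻¹] · [m·s⁻¹] = m²·s⁻²
  E. J·K⁻¹ = N·m·K⁻¹ = kg·m²·s⁻²·K⁻¹
Only B. matches kg·m²·s⁻².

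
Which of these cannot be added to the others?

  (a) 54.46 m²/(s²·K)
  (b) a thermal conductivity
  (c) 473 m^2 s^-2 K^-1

(b)

Expand each in SI base units:
  (a) m²·s⁻²·K⁻¹
  (b) [thermal conductivity] = kg·m·s⁻³·K⁻¹
  (c) m²·s⁻²·K⁻¹
All reduce to m²·s⁻²·K⁻¹ except (b), which is kg·m·s⁻³·K⁻¹.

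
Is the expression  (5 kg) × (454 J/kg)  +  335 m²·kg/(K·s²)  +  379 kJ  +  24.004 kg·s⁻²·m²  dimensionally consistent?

In SI base units:
  (5 kg) × (454 J/kg):  [kg] · [m²·s⁻²] = kg·m²·s⁻²
  335 m²·kg/(K·s²):  kg·m²·s⁻²·K⁻¹
  379 kJ:  J = N·m = kg·m²·s⁻²
  24.004 kg·s⁻²·m²:  kg·m²·s⁻²
The terms do not share a single dimension (kg·m²·s⁻² vs kg·m²·s⁻²·K⁻¹).

No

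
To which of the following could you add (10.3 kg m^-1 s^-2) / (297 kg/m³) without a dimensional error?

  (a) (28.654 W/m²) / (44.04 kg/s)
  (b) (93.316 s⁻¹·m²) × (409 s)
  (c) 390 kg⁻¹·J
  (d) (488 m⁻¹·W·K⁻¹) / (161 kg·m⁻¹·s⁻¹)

Reference: [kg·m⁻¹·s⁻²] / [kg·m⁻³] = m²·s⁻².
Each option:
  (a) [kg·s⁻³] / [kg·s⁻¹] = s⁻²
  (b) [m²·s⁻¹] · [s] = m²
  (c) J·kg⁻¹ = N·m·kg⁻¹ = m²·s⁻²  ← same
  (d) [kg·m·s⁻³·K⁻¹] / [kg·m⁻¹·s⁻¹] = m²·s⁻²·K⁻¹
Only (c) matches m²·s⁻².

(c)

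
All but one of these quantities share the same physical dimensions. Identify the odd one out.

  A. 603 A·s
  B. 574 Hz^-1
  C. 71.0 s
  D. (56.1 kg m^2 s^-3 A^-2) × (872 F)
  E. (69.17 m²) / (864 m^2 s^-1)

A.

Work out the base dimensions of each:
  A. A·s = s·A
  B. Hz⁻¹ = (s⁻¹)⁻¹ = s
  C. s
  D. [kg·m²·s⁻³·A⁻²] · [kg⁻¹·m⁻²·s⁴·A²] = s
  E. [m²] / [m²·s⁻¹] = s
All reduce to s except A., which is s·A.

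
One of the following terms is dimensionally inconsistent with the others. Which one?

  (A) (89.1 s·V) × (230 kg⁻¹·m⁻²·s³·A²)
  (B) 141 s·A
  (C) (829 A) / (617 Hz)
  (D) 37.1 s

(D)

Work out the base dimensions of each:
  (A) [kg·m²·s⁻²·A⁻¹] · [kg⁻¹·m⁻²·s³·A²] = s·A
  (B) A·s = s·A
  (C) [A] / [s⁻¹] = s·A
  (D) s
All reduce to s·A except (D), which is s.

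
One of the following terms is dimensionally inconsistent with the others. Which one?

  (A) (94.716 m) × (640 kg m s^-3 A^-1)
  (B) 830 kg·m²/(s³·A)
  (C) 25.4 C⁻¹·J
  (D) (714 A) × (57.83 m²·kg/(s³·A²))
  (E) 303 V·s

(E)

Dimensions:
  (A) [m] · [kg·m·s⁻³·A⁻¹] = kg·m²·s⁻³·A⁻¹
  (B) kg·m²·s⁻³·A⁻¹
  (C) J·C⁻¹ = N·m·(s·A)⁻¹ = kg·m²·s⁻³·A⁻¹
  (D) [A] · [kg·m²·s⁻³·A⁻²] = kg·m²·s⁻³·A⁻¹
  (E) V·s = J·C⁻¹·s = kg·m²·s⁻²·A⁻¹
All reduce to kg·m²·s⁻³·A⁻¹ except (E), which is kg·m²·s⁻²·A⁻¹.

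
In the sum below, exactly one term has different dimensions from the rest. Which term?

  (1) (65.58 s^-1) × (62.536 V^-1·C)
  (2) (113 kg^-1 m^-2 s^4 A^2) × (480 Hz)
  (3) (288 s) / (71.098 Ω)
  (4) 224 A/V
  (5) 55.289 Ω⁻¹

(3)

In SI base units:
  (1) [s⁻¹] · [kg⁻¹·m⁻²·s⁴·A²] = kg⁻¹·m⁻²·s³·A²
  (2) [kg⁻¹·m⁻²·s⁴·A²] · [s⁻¹] = kg⁻¹·m⁻²·s³·A²
  (3) [s] / [kg·m²·s⁻³·A⁻²] = kg⁻¹·m⁻²·s⁴·A²
  (4) A·V⁻¹ = A·(J·C⁻¹)⁻¹ = kg⁻¹·m⁻²·s³·A²
  (5) Ω⁻¹ = (V·A⁻¹)⁻¹ = kg⁻¹·m⁻²·s³·A²
All reduce to kg⁻¹·m⁻²·s³·A² except (3), which is kg⁻¹·m⁻²·s⁴·A².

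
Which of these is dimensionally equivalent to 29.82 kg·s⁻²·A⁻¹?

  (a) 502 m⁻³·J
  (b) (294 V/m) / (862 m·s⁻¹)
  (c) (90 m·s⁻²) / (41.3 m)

Reference: kg·s⁻²·A⁻¹.
Each option:
  (a) J·m⁻³ = N·m·m⁻³ = kg·m⁻¹·s⁻²
  (b) [kg·m·s⁻³·A⁻¹] / [m·s⁻¹] = kg·s⁻²·A⁻¹  ← same
  (c) [m·s⁻²] / [m] = s⁻²
Only (b) matches kg·s⁻²·A⁻¹.

(b)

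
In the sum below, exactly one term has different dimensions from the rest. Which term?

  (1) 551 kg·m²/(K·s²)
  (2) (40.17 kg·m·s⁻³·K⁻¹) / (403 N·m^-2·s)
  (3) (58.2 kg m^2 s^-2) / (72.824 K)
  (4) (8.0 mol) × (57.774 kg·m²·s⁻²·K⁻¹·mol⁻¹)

Reduce each to base SI dimensions:
  (1) kg·m²·s⁻²·K⁻¹
  (2) [kg·m·s⁻³·K⁻¹] / [kg·m⁻¹·s⁻¹] = m²·s⁻²·K⁻¹
  (3) [kg·m²·s⁻²] / [K] = kg·m²·s⁻²·K⁻¹
  (4) [mol] · [kg·m²·s⁻²·K⁻¹·mol⁻¹] = kg·m²·s⁻²·K⁻¹
All reduce to kg·m²·s⁻²·K⁻¹ except (2), which is m²·s⁻²·K⁻¹.

(2)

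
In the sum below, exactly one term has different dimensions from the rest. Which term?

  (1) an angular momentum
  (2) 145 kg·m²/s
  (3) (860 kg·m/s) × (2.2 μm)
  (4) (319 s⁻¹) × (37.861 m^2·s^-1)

Expand each in SI base units:
  (1) [angular momentum] = kg·m²·s⁻¹
  (2) kg·m²·s⁻¹
  (3) [kg·m·s⁻¹] · [m] = kg·m²·s⁻¹
  (4) [s⁻¹] · [m²·s⁻¹] = m²·s⁻²
All reduce to kg·m²·s⁻¹ except (4), which is m²·s⁻².

(4)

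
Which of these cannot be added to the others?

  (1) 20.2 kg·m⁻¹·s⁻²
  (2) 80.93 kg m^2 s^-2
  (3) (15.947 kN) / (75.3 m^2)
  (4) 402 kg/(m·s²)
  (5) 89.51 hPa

(2)

Expand each in SI base units:
  (1) kg·m⁻¹·s⁻²
  (2) kg·m²·s⁻²
  (3) [kg·m·s⁻²] / [m²] = kg·m⁻¹·s⁻²
  (4) kg·m⁻¹·s⁻²
  (5) Pa = N·m⁻² = kg·m⁻¹·s⁻²
All reduce to kg·m⁻¹·s⁻² except (2), which is kg·m²·s⁻².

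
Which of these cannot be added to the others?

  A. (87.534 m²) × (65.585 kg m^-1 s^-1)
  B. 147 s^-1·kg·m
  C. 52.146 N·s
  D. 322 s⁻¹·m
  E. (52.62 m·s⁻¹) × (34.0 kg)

D.

Dimensions:
  A. [m²] · [kg·m⁻¹·s⁻¹] = kg·m·s⁻¹
  B. kg·m·s⁻¹
  C. N·s = kg·m·s⁻²·s = kg·m·s⁻¹
  D. m·s⁻¹
  E. [m·s⁻¹] · [kg] = kg·m·s⁻¹
All reduce to kg·m·s⁻¹ except D., which is m·s⁻¹.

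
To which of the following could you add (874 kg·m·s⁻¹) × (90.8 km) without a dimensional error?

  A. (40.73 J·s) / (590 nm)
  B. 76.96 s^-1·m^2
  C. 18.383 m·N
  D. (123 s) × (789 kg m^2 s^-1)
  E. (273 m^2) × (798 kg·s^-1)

Reference: [kg·m·s⁻¹] · [m] = kg·m²·s⁻¹.
Each option:
  A. [kg·m²·s⁻¹] / [m] = kg·m·s⁻¹
  B. m²·s⁻¹
  C. N·m = kg·m·s⁻²·m = kg·m²·s⁻²
  D. [s] · [kg·m²·s⁻¹] = kg·m²
  E. [m²] · [kg·s⁻¹] = kg·m²·s⁻¹  ← same
Only E. matches kg·m²·s⁻¹.

E.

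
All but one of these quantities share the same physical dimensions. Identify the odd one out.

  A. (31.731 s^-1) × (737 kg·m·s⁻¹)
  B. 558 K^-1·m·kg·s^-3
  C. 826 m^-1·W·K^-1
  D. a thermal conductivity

A.

Reduce each to base SI dimensions:
  A. [s⁻¹] · [kg·m·s⁻¹] = kg·m·s⁻²
  B. kg·m·s⁻³·K⁻¹
  C. W·m⁻¹·K⁻¹ = J·s⁻¹·m⁻¹·K⁻¹ = kg·m·s⁻³·K⁻¹
  D. [thermal conductivity] = kg·m·s⁻³·K⁻¹
All reduce to kg·m·s⁻³·K⁻¹ except A., which is kg·m·s⁻².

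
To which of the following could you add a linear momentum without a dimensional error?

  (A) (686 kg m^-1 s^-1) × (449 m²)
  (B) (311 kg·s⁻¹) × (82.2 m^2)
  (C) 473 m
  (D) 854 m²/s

(A)

Reference: [linear momentum] = kg·m·s⁻¹.
Each option:
  (A) [kg·m⁻¹·s⁻¹] · [m²] = kg·m·s⁻¹  ← same
  (B) [kg·s⁻¹] · [m²] = kg·m²·s⁻¹
  (C) m
  (D) m²·s⁻¹
Only (A) matches kg·m·s⁻¹.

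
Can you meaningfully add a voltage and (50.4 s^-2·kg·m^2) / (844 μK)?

No

Work out the base dimensions of each:
  a voltage:  [voltage] = kg·m²·s⁻³·A⁻¹
  (50.4 s^-2·kg·m^2) / (844 μK):  [kg·m²·s⁻²] / [K] = kg·m²·s⁻²·K⁻¹
kg·m²·s⁻³·A⁻¹ ≠ kg·m²·s⁻²·K⁻¹, so they cannot be added.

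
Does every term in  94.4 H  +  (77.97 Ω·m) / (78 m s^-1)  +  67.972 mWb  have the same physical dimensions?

No

Expand each in SI base units:
  94.4 H:  H = V·s·A⁻¹ = kg·m²·s⁻²·A⁻²
  (77.97 Ω·m) / (78 m s^-1):  [kg·m³·s⁻³·A⁻²] / [m·s⁻¹] = kg·m²·s⁻²·A⁻²
  67.972 mWb:  Wb = V·s = kg·m²·s⁻²·A⁻¹
The terms do not share a single dimension (kg·m²·s⁻²·A⁻² vs kg·m²·s⁻²·A⁻¹).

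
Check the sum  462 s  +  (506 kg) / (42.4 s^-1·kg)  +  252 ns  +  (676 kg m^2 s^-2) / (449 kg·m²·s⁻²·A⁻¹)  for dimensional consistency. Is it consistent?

No

Work out the base dimensions of each:
  462 s:  s
  (506 kg) / (42.4 s^-1·kg):  [kg] / [kg·s⁻¹] = s
  252 ns:  s
  (676 kg m^2 s^-2) / (449 kg·m²·s⁻²·A⁻¹):  [kg·m²·s⁻²] / [kg·m²·s⁻²·A⁻¹] = A
The terms do not share a single dimension (A vs s).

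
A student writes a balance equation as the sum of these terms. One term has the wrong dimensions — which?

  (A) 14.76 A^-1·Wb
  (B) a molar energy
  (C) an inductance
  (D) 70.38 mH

Expand each in SI base units:
  (A) Wb·A⁻¹ = V·s·A⁻¹ = kg·m²·s⁻²·A⁻²
  (B) [molar energy] = kg·m²·s⁻²·mol⁻¹
  (C) [inductance] = kg·m²·s⁻²·A⁻²
  (D) H = V·s·A⁻¹ = kg·m²·s⁻²·A⁻²
All reduce to kg·m²·s⁻²·A⁻² except (B), which is kg·m²·s⁻²·mol⁻¹.

(B)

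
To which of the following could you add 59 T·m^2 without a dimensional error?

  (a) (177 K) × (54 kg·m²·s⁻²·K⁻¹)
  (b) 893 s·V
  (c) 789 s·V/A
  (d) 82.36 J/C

Reference: T·m² = Wb·m⁻²·m² = kg·m²·s⁻²·A⁻¹.
Each option:
  (a) [K] · [kg·m²·s⁻²·K⁻¹] = kg·m²·s⁻²
  (b) V·s = J·C⁻¹·s = kg·m²·s⁻²·A⁻¹  ← same
  (c) V·s·A⁻¹ = J·C⁻¹·s·A⁻¹ = kg·m²·s⁻²·A⁻²
  (d) J·C⁻¹ = N·m·(s·A)⁻¹ = kg·m²·s⁻³·A⁻¹
Only (b) matches kg·m²·s⁻²·A⁻¹.

(b)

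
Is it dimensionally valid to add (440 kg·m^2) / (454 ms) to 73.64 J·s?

Expand each in SI base units:
  (440 kg·m^2) / (454 ms):  [kg·m²] / [s] = kg·m²·s⁻¹
  73.64 J·s:  J·s = N·m·s = kg·m²·s⁻¹
Both are kg·m²·s⁻¹, so they have the same dimensions and can be added.

Yes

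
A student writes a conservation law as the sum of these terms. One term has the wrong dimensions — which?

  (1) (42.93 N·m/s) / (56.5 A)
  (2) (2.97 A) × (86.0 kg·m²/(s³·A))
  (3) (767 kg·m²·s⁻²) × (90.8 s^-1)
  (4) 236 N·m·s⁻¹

Reduce each to base SI dimensions:
  (1) [kg·m²·s⁻³] / [A] = kg·m²·s⁻³·A⁻¹
  (2) [A] · [kg·m²·s⁻³·A⁻¹] = kg·m²·s⁻³
  (3) [kg·m²·s⁻²] · [s⁻¹] = kg·m²·s⁻³
  (4) N·m·s⁻¹ = kg·m·s⁻²·m·s⁻¹ = kg·m²·s⁻³
All reduce to kg·m²·s⁻³ except (1), which is kg·m²·s⁻³·A⁻¹.

(1)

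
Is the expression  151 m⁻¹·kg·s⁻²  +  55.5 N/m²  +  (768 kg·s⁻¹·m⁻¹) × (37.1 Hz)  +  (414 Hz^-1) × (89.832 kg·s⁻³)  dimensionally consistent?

No

In SI base units:
  151 m⁻¹·kg·s⁻²:  kg·m⁻¹·s⁻²
  55.5 N/m²:  N·m⁻² = kg·m·s⁻²·m⁻² = kg·m⁻¹·s⁻²
  (768 kg·s⁻¹·m⁻¹) × (37.1 Hz):  [kg·m⁻¹·s⁻¹] · [s⁻¹] = kg·m⁻¹·s⁻²
  (414 Hz^-1) × (89.832 kg·s⁻³):  [s] · [kg·s⁻³] = kg·s⁻²
The terms do not share a single dimension (kg·m⁻¹·s⁻² vs kg·s⁻²).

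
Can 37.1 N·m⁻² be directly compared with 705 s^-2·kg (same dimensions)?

Expand each in SI base units:
  37.1 N·m⁻²:  N·m⁻² = kg·m·s⁻²·m⁻² = kg·m⁻¹·s⁻²
  705 s^-2·kg:  kg·s⁻²
kg·m⁻¹·s⁻² ≠ kg·s⁻², so they cannot be added.

No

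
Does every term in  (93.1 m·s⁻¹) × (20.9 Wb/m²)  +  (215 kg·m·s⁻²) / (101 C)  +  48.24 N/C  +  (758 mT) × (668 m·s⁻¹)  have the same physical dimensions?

Yes

Work out the base dimensions of each:
  (93.1 m·s⁻¹) × (20.9 Wb/m²):  [m·s⁻¹] · [kg·s⁻²·A⁻¹] = kg·m·s⁻³·A⁻¹
  (215 kg·m·s⁻²) / (101 C):  [kg·m·s⁻²] / [s·A] = kg·m·s⁻³·A⁻¹
  48.24 N/C:  N·C⁻¹ = kg·m·s⁻²·(s·A)⁻¹ = kg·m·s⁻³·A⁻¹
  (758 mT) × (668 m·s⁻¹):  [kg·s⁻²·A⁻¹] · [m·s⁻¹] = kg·m·s⁻³·A⁻¹
Every term reduces to kg·m·s⁻³·A⁻¹.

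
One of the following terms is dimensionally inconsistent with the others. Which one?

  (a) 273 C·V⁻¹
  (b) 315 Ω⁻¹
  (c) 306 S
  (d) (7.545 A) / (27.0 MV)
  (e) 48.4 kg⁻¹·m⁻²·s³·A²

(a)

Work out the base dimensions of each:
  (a) C·V⁻¹ = s·A·(J·C⁻¹)⁻¹ = kg⁻¹·m⁻²·s⁴·A²
  (b) Ω⁻¹ = (V·A⁻¹)⁻¹ = kg⁻¹·m⁻²·s³·A²
  (c) S = Ω⁻¹ = kg⁻¹·m⁻²·s³·A²
  (d) [A] / [kg·m²·s⁻³·A⁻¹] = kg⁻¹·m⁻²·s³·A²
  (e) kg⁻¹·m⁻²·s³·A²
All reduce to kg⁻¹·m⁻²·s³·A² except (a), which is kg⁻¹·m⁻²·s⁴·A².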